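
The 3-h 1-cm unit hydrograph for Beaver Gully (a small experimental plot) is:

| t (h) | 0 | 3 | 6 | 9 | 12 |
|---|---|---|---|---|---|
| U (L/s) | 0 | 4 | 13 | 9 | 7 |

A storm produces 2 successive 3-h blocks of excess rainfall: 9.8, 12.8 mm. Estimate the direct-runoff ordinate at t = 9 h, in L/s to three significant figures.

Q ≈ 25.5 L/s

By discrete convolution, Q_j = Σ (P_i / 10 mm) · U_{j−i}.
At t = 9 h (j=3): Q = (9.8/10)·9 + (12.8/10)·13 = 25.5 L/s.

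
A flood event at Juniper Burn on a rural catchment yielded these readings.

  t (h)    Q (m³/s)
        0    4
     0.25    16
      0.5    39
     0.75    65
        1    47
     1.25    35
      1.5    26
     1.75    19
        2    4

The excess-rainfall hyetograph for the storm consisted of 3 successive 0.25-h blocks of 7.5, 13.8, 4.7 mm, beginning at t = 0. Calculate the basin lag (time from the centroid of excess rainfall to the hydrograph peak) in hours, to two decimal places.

Centroid of excess rainfall: t_c = Σ P_i·t̄_i / ΣP_i = 0.3481 h (block centres at 0.125, 0.375, 0.625 h).
Hydrograph peak occurs at t = 0.75 h, so basin lag t_L = 0.75 − 0.3481 = 0.40 h.

t_L ≈ 0.40 h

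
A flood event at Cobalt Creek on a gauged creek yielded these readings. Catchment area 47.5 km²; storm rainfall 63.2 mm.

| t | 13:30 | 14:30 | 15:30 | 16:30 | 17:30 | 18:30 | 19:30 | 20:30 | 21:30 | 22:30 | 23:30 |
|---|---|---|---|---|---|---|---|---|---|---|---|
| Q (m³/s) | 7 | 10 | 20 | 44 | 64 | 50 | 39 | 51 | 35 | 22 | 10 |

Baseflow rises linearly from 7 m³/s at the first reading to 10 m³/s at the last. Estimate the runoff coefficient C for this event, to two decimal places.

C ≈ 0.31

ΣQ_DR = 258.5 m³/s; V = ΣQ_DR·Δt = 9.306 × 10^5 m³.
Runoff depth d = V / A = 19.59 mm.
C = d / P = 19.59 / 63.2 = 0.31.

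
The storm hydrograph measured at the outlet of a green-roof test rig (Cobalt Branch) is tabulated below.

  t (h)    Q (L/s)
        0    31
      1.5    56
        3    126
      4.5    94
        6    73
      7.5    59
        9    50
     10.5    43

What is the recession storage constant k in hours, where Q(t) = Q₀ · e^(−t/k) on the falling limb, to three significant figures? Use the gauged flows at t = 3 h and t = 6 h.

On the falling limb, Q drops from 126 to 73 L/s between t = 3 h and t = 6 h (Δt = 3 h).
k = −Δt / ln(Q₂/Q₁) = −3 / ln(73/126) = 5.50 h.

k ≈ 5.50 h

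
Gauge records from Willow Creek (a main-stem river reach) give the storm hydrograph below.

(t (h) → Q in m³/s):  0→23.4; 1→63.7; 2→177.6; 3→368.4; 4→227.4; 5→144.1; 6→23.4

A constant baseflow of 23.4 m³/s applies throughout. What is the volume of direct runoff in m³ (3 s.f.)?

Direct-runoff ordinates (Q − Q_b): 0.0, 40.3, 154.2, 345.0, 204.0, 120.7, 0.0 m³/s.
ΣQ_DR = 864.2 m³/s.
With Δt = 1 h = 3600 s, V = ΣQ_DR · Δt = 864.2 × 3600 = 3.11 × 10^6 m³.

V ≈ 3.11 × 10^6 m³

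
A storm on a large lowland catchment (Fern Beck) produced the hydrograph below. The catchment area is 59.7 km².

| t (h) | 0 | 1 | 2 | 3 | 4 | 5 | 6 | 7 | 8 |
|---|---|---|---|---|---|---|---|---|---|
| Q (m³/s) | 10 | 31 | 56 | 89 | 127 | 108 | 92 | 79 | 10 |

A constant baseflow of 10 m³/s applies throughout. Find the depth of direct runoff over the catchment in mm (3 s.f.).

Direct runoff: 0.0, 21.0, 46.0, 79.0, 117.0, 98.0, 82.0, 69.0, 0.0 m³/s; ΣQ_DR = 512.0 m³/s.
V = ΣQ_DR · Δt = 512.0 × 3600 s = 1.843 × 10^6 m³.
Over A = 59.7 km², depth = V / A = 30.9 mm.

d ≈ 30.9 mm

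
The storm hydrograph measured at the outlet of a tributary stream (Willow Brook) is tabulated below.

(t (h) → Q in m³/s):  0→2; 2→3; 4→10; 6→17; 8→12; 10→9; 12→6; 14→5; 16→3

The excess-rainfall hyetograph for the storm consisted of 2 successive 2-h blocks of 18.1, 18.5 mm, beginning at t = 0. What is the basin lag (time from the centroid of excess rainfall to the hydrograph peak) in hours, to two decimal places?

t_L ≈ 3.99 h

Centroid of excess rainfall: t_c = Σ P_i·t̄_i / ΣP_i = 2.0109 h (block centres at 1, 3 h).
Hydrograph peak occurs at t = 6 h, so basin lag t_L = 6 − 2.0109 = 3.99 h.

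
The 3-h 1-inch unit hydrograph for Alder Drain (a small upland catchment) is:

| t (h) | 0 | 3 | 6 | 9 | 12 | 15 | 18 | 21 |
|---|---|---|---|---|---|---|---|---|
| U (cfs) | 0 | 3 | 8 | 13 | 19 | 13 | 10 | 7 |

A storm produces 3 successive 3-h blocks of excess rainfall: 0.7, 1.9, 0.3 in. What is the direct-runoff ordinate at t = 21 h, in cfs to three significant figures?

By discrete convolution, Q_j = Σ (P_i / 1 in) · U_{j−i}.
At t = 21 h (j=7): Q = (0.7/1)·7 + (1.9/1)·10 + (0.3/1)·13 = 27.8 cfs.

Q ≈ 27.8 cfs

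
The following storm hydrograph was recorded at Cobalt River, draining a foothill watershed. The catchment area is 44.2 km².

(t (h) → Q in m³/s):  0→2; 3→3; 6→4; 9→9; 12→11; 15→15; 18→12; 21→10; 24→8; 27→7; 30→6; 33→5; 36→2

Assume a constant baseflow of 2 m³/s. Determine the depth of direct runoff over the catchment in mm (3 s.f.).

d ≈ 16.6 mm

Direct runoff: 0.0, 1.0, 2.0, 7.0, 9.0, 13.0, 10.0, 8.0, 6.0, 5.0, 4.0, 3.0, 0.0 m³/s; ΣQ_DR = 68.00 m³/s.
V = ΣQ_DR · Δt = 68.00 × 10800 s = 7.344 × 10^5 m³.
Over A = 44.2 km², depth = V / A = 16.6 mm.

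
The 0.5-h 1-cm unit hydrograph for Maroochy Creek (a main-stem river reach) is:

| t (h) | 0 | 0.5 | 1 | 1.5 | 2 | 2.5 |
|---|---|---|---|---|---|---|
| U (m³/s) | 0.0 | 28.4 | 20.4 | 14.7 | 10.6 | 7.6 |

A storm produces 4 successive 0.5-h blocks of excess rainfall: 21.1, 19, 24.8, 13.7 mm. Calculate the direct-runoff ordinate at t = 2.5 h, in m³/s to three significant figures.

Q ≈ 101 m³/s

By discrete convolution, Q_j = Σ (P_i / 10 mm) · U_{j−i}.
At t = 2.5 h (j=5): Q = (21.1/10)·7.6 + (19/10)·10.6 + (24.8/10)·14.7 + (13.7/10)·20.4 = 101 m³/s.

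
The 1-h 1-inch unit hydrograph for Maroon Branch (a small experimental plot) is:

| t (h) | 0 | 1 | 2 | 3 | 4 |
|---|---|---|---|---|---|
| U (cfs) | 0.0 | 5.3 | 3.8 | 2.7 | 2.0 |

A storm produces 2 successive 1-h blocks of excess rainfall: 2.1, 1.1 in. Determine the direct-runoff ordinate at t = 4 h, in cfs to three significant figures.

Q ≈ 7.17 cfs

By discrete convolution, Q_j = Σ (P_i / 1 in) · U_{j−i}.
At t = 4 h (j=4): Q = (2.1/1)·2.0 + (1.1/1)·2.7 = 7.17 cfs.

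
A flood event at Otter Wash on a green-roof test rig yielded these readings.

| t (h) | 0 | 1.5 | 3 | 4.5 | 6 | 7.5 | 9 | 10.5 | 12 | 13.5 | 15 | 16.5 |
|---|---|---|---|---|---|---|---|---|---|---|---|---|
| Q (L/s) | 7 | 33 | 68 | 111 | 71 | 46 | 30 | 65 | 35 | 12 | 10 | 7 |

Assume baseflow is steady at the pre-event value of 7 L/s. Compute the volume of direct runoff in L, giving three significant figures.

Direct-runoff ordinates (Q − Q_b): 0.0, 26.0, 61.0, 104.0, 64.0, 39.0, 23.0, 58.0, 28.0, 5.0, 3.0, 0.0 L/s.
ΣQ_DR = 411.0 L/s.
With Δt = 1.5 h = 5400 s, V = ΣQ_DR · Δt = 411.0 × 5400 = 2.22 × 10^6 L.

V ≈ 2.22 × 10^6 L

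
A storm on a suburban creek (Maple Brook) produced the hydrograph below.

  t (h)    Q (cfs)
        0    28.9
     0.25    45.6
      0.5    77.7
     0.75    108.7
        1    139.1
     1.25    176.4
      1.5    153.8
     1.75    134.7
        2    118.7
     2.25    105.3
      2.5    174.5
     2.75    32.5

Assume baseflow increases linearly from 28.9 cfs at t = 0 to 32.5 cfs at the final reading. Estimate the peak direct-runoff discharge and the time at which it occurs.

Subtracting baseflow gives direct-runoff ordinates: 0.00, 16.37, 48.15, 78.82, 108.89, 145.86, 122.94, 103.51, 87.18, 73.45, 142.33, 0.00 cfs.
The maximum is 145.86 cfs, occurring at the reading for t = 1.25 h.

Q_p = 145.86 cfs at t = 1.25 h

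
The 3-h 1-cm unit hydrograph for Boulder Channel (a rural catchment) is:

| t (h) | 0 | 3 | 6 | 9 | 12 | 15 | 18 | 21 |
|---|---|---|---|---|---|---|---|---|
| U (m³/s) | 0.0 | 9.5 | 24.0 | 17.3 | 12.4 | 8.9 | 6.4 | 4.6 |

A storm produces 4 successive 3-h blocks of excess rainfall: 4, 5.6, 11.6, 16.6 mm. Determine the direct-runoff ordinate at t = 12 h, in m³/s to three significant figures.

By discrete convolution, Q_j = Σ (P_i / 10 mm) · U_{j−i}.
At t = 12 h (j=4): Q = (4/10)·12.4 + (5.6/10)·17.3 + (11.6/10)·24.0 + (16.6/10)·9.5 = 58.3 m³/s.

Q ≈ 58.3 m³/s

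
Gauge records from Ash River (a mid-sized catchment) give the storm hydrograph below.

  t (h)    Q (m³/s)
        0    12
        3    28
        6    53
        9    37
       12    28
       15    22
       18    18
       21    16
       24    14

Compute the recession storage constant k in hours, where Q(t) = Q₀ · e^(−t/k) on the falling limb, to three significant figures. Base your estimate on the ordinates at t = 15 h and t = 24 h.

On the falling limb, Q drops from 22 to 14 m³/s between t = 15 h and t = 24 h (Δt = 9 h).
k = −Δt / ln(Q₂/Q₁) = −9 / ln(14/22) = 19.9 h.

k ≈ 19.9 h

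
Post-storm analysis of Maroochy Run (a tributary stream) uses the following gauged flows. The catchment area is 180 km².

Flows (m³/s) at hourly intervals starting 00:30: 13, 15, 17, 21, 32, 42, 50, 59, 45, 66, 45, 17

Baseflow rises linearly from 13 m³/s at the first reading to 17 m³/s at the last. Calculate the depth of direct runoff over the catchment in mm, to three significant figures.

Direct runoff: 0.00, 1.64, 3.27, 6.91, 17.55, 27.18, 34.82, 43.45, 29.09, 49.73, 28.36, 0.00 m³/s; ΣQ_DR = 242.0 m³/s.
V = ΣQ_DR · Δt = 242.0 × 3600 s = 8.712 × 10^5 m³.
Over A = 180 km², depth = V / A = 4.84 mm.

d ≈ 4.84 mm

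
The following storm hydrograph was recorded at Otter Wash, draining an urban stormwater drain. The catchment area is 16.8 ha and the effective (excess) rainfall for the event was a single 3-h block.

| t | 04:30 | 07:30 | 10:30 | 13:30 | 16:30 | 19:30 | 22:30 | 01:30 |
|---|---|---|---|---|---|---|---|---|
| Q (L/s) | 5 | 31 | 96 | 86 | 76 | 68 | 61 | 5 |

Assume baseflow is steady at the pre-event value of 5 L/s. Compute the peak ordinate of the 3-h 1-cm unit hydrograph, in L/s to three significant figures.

U_p ≈ 36.5 L/s

Direct runoff: 0.0, 26.0, 91.0, 81.0, 71.0, 63.0, 56.0, 0.0 L/s; ΣQ_DR = 388.0 L/s, peak = 91.0 L/s.
Runoff depth d = ΣQ_DR·Δt / A = 388.0 × 10800 / (16.8 ha) = 24.94 mm.
The 1-cm UH is the DRH scaled by (10 mm)/d, so U_p = 91.0 × 10/24.94 = 36.5 L/s.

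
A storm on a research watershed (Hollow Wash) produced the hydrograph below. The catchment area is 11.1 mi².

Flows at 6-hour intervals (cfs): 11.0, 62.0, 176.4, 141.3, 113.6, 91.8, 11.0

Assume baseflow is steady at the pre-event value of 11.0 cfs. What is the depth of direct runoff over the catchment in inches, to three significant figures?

Direct runoff: 0.0, 51.0, 165.4, 130.3, 102.6, 80.8, 0.0 cfs; ΣQ_DR = 530.1 cfs.
V = ΣQ_DR · Δt = 530.1 × 21600 s = 1.145 × 10^7 ft³.
Over A = 11.1 mi², depth = V / A = 0.444 in.

d ≈ 0.444 in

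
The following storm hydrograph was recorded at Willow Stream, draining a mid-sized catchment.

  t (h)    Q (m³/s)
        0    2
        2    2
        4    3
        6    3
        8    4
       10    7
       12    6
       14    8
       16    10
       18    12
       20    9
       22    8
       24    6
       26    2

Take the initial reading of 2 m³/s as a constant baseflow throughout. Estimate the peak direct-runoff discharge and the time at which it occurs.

Q_p = 10.0 m³/s at t = 18 h

Subtracting baseflow gives direct-runoff ordinates: 0.0, 0.0, 1.0, 1.0, 2.0, 5.0, 4.0, 6.0, 8.0, 10.0, 7.0, 6.0, 4.0, 0.0 m³/s.
The maximum is 10.0 m³/s, occurring at the reading for t = 18 h.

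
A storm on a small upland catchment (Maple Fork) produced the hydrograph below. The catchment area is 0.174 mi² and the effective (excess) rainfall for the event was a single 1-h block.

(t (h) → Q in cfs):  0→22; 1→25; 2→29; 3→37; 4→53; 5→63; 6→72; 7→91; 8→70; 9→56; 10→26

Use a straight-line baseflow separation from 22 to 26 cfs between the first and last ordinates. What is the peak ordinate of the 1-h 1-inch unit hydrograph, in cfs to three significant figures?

U_p ≈ 26.5 cfs

Direct runoff: 0.00, 2.60, 6.20, 13.80, 29.40, 39.00, 47.60, 66.20, 44.80, 30.40, 0.00 cfs; ΣQ_DR = 280.0 cfs, peak = 66.20 cfs.
Runoff depth d = ΣQ_DR·Δt / A = 280.0 × 3600 / (0.174 mi²) = 2.494 in.
The 1-inch UH is the DRH scaled by (1 in)/d, so U_p = 66.20 × 1/2.494 = 26.5 cfs.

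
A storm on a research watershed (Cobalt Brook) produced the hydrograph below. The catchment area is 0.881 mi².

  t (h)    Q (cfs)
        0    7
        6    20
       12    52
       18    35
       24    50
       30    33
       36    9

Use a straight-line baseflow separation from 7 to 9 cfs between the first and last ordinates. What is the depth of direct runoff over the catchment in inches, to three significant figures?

d ≈ 1.58 in

Direct runoff: 0.00, 12.67, 44.33, 27.00, 41.67, 24.33, 0.00 cfs; ΣQ_DR = 150.0 cfs.
V = ΣQ_DR · Δt = 150.0 × 21600 s = 3.240 × 10^6 ft³.
Over A = 0.881 mi², depth = V / A = 1.58 in.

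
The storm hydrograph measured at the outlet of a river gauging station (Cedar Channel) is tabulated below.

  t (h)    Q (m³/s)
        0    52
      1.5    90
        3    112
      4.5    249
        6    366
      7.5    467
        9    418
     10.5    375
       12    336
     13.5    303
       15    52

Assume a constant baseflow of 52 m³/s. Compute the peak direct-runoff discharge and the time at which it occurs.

Subtracting baseflow gives direct-runoff ordinates: 0.0, 38.0, 60.0, 197.0, 314.0, 415.0, 366.0, 323.0, 284.0, 251.0, 0.0 m³/s.
The maximum is 415.0 m³/s, occurring at the reading for t = 7.5 h.

Q_p = 415.0 m³/s at t = 7.5 h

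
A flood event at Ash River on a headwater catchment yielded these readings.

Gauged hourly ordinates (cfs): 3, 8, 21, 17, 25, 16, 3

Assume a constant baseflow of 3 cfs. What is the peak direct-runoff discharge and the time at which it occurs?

Q_p = 22.0 cfs at t = 4 h

Subtracting baseflow gives direct-runoff ordinates: 0.0, 5.0, 18.0, 14.0, 22.0, 13.0, 0.0 cfs.
The maximum is 22.0 cfs, occurring at the reading for t = 4 h.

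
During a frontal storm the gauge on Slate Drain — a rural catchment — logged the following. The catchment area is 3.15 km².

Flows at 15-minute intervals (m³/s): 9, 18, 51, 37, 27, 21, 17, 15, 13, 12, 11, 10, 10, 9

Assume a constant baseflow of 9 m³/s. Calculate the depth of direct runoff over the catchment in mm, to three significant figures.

Direct runoff: 0.0, 9.0, 42.0, 28.0, 18.0, 12.0, 8.0, 6.0, 4.0, 3.0, 2.0, 1.0, 1.0, 0.0 m³/s; ΣQ_DR = 134.0 m³/s.
V = ΣQ_DR · Δt = 134.0 × 900 s = 1.206 × 10^5 m³.
Over A = 3.15 km², depth = V / A = 38.3 mm.

d ≈ 38.3 mm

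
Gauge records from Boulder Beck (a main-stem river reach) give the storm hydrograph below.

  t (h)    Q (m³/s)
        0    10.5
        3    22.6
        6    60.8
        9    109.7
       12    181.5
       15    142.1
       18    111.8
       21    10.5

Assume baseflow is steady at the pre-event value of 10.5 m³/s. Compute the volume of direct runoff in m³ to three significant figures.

Direct-runoff ordinates (Q − Q_b): 0.0, 12.1, 50.3, 99.2, 171.0, 131.6, 101.3, 0.0 m³/s.
ΣQ_DR = 565.5 m³/s.
With Δt = 3 h = 10800 s, V = ΣQ_DR · Δt = 565.5 × 10800 = 6.11 × 10^6 m³.

V ≈ 6.11 × 10^6 m³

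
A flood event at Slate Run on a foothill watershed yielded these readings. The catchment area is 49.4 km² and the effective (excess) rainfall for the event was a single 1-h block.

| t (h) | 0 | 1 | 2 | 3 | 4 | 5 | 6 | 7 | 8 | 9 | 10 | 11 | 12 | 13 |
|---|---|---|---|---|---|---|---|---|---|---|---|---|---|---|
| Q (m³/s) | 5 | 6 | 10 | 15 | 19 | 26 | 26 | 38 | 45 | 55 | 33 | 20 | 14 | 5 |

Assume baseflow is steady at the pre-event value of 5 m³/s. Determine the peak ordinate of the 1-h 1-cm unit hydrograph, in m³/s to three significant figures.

U_p ≈ 27.8 m³/s

Direct runoff: 0.0, 1.0, 5.0, 10.0, 14.0, 21.0, 21.0, 33.0, 40.0, 50.0, 28.0, 15.0, 9.0, 0.0 m³/s; ΣQ_DR = 247.0 m³/s, peak = 50.0 m³/s.
Runoff depth d = ΣQ_DR·Δt / A = 247.0 × 3600 / (49.4 km²) = 18.00 mm.
The 1-cm UH is the DRH scaled by (10 mm)/d, so U_p = 50.0 × 10/18.00 = 27.8 m³/s.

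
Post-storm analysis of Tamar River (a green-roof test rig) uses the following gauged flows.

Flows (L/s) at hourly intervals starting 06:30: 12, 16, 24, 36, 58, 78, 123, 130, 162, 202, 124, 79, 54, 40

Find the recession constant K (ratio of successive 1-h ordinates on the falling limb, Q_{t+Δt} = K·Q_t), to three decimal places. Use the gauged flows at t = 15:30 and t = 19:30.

Using the recession-limb readings at t = 15:30 and t = 19:30: Q falls from 202 to 40 L/s over 4 intervals.
K = (Q₂/Q₁)^(1/4) = (40/202)^(1/4) = 0.667.

K ≈ 0.667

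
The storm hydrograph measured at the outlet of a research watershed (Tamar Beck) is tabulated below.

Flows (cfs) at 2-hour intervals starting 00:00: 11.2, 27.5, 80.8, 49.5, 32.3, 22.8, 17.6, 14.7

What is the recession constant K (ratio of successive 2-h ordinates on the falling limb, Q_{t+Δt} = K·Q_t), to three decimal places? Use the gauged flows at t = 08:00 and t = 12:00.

K ≈ 0.738

Using the recession-limb readings at t = 08:00 and t = 12:00: Q falls from 32.3 to 17.6 cfs over 2 intervals.
K = (Q₂/Q₁)^(1/2) = (17.6/32.3)^(1/2) = 0.738.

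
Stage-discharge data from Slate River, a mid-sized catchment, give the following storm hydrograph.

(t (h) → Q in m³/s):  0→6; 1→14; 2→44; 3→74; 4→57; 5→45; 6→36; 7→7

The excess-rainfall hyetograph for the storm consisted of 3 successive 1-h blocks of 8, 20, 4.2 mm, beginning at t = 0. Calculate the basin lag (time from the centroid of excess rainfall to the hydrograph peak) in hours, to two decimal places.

t_L ≈ 1.62 h

Centroid of excess rainfall: t_c = Σ P_i·t̄_i / ΣP_i = 1.3820 h (block centres at 0.5, 1.5, 2.5 h).
Hydrograph peak occurs at t = 3 h, so basin lag t_L = 3 − 1.3820 = 1.62 h.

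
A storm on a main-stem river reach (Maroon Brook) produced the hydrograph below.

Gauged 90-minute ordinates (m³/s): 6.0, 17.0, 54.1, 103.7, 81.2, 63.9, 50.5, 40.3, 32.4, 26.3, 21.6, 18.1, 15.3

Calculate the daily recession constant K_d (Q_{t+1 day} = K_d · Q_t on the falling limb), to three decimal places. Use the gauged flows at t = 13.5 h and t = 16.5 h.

Between t = 13.5 h and t = 16.5 h the flow falls from 26.3 to 18.1 m³/s over 2×1.5 h = 3 h.
Per-interval ratio K = (18.1/26.3)^(1/2) = 0.8296; K_d = K^(24/1.5) = 0.050.

K_d ≈ 0.050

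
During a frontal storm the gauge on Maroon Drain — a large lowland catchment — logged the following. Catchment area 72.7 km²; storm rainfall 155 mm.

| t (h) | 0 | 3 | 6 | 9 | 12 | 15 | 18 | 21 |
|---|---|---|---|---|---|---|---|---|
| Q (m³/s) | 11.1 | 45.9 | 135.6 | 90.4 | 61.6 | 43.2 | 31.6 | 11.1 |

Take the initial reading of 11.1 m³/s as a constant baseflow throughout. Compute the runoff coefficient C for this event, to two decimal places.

ΣQ_DR = 341.7 m³/s; V = ΣQ_DR·Δt = 3.690 × 10^6 m³.
Runoff depth d = V / A = 50.76 mm.
C = d / P = 50.76 / 155 = 0.33.

C ≈ 0.33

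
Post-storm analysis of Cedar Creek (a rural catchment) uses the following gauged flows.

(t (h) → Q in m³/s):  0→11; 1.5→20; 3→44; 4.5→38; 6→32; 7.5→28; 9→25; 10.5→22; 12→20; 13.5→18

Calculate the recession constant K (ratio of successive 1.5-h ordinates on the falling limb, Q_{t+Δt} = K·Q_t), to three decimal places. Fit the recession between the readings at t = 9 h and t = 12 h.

K ≈ 0.894

Using the recession-limb readings at t = 9 h and t = 12 h: Q falls from 25 to 20 m³/s over 2 intervals.
K = (Q₂/Q₁)^(1/2) = (20/25)^(1/2) = 0.894.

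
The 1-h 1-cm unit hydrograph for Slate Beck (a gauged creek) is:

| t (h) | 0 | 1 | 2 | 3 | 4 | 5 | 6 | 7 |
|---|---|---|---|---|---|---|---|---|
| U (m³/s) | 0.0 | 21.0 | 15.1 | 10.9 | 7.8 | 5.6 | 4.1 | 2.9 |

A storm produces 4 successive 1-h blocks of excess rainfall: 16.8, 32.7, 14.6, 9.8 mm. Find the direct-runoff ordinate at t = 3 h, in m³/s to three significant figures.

Q ≈ 98.3 m³/s

By discrete convolution, Q_j = Σ (P_i / 10 mm) · U_{j−i}.
At t = 3 h (j=3): Q = (16.8/10)·10.9 + (32.7/10)·15.1 + (14.6/10)·21.0 + (9.8/10)·0.0 = 98.3 m³/s.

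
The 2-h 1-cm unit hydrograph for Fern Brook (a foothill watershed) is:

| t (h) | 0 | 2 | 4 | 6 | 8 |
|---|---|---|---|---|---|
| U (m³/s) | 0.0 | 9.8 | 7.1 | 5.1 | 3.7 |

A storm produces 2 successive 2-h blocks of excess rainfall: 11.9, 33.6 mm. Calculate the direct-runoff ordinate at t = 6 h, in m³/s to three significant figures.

Q ≈ 29.9 m³/s

By discrete convolution, Q_j = Σ (P_i / 10 mm) · U_{j−i}.
At t = 6 h (j=3): Q = (11.9/10)·5.1 + (33.6/10)·7.1 = 29.9 m³/s.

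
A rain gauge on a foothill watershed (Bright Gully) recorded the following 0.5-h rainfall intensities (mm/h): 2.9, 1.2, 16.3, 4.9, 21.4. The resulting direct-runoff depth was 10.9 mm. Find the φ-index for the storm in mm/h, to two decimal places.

φ ≈ 7.95 mm/h

Only the 2 blocks with intensity above φ contribute runoff: 16.3, 21.4 mm/h.
Σ(I−φ)·Δt = d  ⇒  (16.3+21.4 − 2φ)·0.5 = 10.9
φ = (37.70 − 10.9/0.5) / 2 = 7.95 mm/h.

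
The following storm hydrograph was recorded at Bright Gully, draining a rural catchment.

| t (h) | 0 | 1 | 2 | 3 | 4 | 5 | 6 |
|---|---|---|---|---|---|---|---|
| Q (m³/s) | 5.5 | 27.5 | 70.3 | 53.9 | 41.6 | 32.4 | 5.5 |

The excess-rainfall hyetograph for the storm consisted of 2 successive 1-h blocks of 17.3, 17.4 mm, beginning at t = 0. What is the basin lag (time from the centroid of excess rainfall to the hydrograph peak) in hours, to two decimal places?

t_L ≈ 1.00 h

Centroid of excess rainfall: t_c = Σ P_i·t̄_i / ΣP_i = 1.0014 h (block centres at 0.5, 1.5 h).
Hydrograph peak occurs at t = 2 h, so basin lag t_L = 2 − 1.0014 = 1.00 h.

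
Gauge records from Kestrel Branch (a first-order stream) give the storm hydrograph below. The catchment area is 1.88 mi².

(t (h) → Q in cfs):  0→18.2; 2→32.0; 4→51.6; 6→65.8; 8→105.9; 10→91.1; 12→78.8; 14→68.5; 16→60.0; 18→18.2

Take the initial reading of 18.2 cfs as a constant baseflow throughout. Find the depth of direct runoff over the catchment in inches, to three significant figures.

d ≈ 0.673 in

Direct runoff: 0.0, 13.8, 33.4, 47.6, 87.7, 72.9, 60.6, 50.3, 41.8, 0.0 cfs; ΣQ_DR = 408.1 cfs.
V = ΣQ_DR · Δt = 408.1 × 7200 s = 2.938 × 10^6 ft³.
Over A = 1.88 mi², depth = V / A = 0.673 in.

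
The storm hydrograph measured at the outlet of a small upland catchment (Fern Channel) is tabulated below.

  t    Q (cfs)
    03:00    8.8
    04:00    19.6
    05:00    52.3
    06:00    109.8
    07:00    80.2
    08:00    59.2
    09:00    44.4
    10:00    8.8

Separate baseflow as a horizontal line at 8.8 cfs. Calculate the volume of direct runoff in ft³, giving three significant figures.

Direct-runoff ordinates (Q − Q_b): 0.0, 10.8, 43.5, 101.0, 71.4, 50.4, 35.6, 0.0 cfs.
ΣQ_DR = 312.7 cfs.
With Δt = 1 h = 3600 s, V = ΣQ_DR · Δt = 312.7 × 3600 = 1.13 × 10^6 ft³.

V ≈ 1.13 × 10^6 ft³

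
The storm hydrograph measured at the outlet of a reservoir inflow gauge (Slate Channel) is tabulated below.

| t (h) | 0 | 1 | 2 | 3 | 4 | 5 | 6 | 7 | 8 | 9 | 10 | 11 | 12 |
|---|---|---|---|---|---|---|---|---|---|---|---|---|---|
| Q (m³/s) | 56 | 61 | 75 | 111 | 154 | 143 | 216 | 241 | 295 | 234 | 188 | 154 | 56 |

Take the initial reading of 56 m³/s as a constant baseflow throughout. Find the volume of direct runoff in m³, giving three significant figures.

Direct-runoff ordinates (Q − Q_b): 0.0, 5.0, 19.0, 55.0, 98.0, 87.0, 160.0, 185.0, 239.0, 178.0, 132.0, 98.0, 0.0 m³/s.
ΣQ_DR = 1256 m³/s.
With Δt = 1 h = 3600 s, V = ΣQ_DR · Δt = 1256 × 3600 = 4.52 × 10^6 m³.

V ≈ 4.52 × 10^6 m³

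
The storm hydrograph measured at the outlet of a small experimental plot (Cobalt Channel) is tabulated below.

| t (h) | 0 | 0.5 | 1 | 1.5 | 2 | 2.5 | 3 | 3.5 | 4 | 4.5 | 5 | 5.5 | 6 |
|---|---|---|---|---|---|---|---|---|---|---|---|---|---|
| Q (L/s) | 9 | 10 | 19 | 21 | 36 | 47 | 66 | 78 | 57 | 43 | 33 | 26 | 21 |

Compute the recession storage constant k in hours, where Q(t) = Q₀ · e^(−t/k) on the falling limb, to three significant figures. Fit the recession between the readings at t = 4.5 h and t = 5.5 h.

k ≈ 1.99 h

On the falling limb, Q drops from 43 to 26 L/s between t = 4.5 h and t = 5.5 h (Δt = 1 h).
k = −Δt / ln(Q₂/Q₁) = −1 / ln(26/43) = 1.99 h.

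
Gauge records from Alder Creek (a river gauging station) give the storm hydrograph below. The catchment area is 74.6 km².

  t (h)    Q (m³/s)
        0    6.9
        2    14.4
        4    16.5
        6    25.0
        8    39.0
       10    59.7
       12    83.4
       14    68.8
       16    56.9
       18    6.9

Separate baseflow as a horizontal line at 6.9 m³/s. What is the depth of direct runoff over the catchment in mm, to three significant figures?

d ≈ 29.8 mm

Direct runoff: 0.0, 7.5, 9.6, 18.1, 32.1, 52.8, 76.5, 61.9, 50.0, 0.0 m³/s; ΣQ_DR = 308.5 m³/s.
V = ΣQ_DR · Δt = 308.5 × 7200 s = 2.221 × 10^6 m³.
Over A = 74.6 km², depth = V / A = 29.8 mm.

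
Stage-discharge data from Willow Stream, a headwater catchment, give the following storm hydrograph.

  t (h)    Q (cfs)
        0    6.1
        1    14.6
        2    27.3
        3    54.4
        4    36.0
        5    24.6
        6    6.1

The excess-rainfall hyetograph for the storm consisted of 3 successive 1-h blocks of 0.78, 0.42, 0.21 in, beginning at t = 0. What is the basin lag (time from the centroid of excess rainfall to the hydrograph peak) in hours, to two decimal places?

t_L ≈ 1.90 h

Centroid of excess rainfall: t_c = Σ P_i·t̄_i / ΣP_i = 1.0957 h (block centres at 0.5, 1.5, 2.5 h).
Hydrograph peak occurs at t = 3 h, so basin lag t_L = 3 − 1.0957 = 1.90 h.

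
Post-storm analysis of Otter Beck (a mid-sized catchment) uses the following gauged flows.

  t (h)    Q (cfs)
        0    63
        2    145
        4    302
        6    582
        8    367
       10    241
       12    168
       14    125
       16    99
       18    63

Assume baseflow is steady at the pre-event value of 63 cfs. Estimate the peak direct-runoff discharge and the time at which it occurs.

Q_p = 519.0 cfs at t = 6 h

Subtracting baseflow gives direct-runoff ordinates: 0.0, 82.0, 239.0, 519.0, 304.0, 178.0, 105.0, 62.0, 36.0, 0.0 cfs.
The maximum is 519.0 cfs, occurring at the reading for t = 6 h.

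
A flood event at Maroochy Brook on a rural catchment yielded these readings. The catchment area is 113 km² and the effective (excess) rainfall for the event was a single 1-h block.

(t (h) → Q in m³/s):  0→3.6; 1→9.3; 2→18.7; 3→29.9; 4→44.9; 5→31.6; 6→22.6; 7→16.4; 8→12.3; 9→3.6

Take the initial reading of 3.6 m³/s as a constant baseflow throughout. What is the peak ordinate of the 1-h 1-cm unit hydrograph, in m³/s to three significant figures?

U_p ≈ 82.6 m³/s

Direct runoff: 0.0, 5.7, 15.1, 26.3, 41.3, 28.0, 19.0, 12.8, 8.7, 0.0 m³/s; ΣQ_DR = 156.9 m³/s, peak = 41.3 m³/s.
Runoff depth d = ΣQ_DR·Δt / A = 156.9 × 3600 / (113 km²) = 4.999 mm.
The 1-cm UH is the DRH scaled by (10 mm)/d, so U_p = 41.3 × 10/4.999 = 82.6 m³/s.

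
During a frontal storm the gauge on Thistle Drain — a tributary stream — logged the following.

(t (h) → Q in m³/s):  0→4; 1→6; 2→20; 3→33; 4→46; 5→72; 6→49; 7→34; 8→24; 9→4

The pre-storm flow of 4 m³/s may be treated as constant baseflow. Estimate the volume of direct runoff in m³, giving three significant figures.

Direct-runoff ordinates (Q − Q_b): 0.0, 2.0, 16.0, 29.0, 42.0, 68.0, 45.0, 30.0, 20.0, 0.0 m³/s.
ΣQ_DR = 252.0 m³/s.
With Δt = 1 h = 3600 s, V = ΣQ_DR · Δt = 252.0 × 3600 = 9.07 × 10^5 m³.

V ≈ 9.07 × 10^5 m³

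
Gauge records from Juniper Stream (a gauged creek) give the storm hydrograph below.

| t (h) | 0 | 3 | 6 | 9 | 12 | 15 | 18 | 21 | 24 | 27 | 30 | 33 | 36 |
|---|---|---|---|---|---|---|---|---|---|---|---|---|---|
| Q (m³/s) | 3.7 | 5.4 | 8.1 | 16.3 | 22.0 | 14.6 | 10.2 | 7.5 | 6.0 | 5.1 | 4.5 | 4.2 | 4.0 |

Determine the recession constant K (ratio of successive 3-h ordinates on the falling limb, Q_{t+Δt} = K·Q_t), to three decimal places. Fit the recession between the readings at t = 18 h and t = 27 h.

K ≈ 0.794

Using the recession-limb readings at t = 18 h and t = 27 h: Q falls from 10.2 to 5.1 m³/s over 3 intervals.
K = (Q₂/Q₁)^(1/3) = (5.1/10.2)^(1/3) = 0.794.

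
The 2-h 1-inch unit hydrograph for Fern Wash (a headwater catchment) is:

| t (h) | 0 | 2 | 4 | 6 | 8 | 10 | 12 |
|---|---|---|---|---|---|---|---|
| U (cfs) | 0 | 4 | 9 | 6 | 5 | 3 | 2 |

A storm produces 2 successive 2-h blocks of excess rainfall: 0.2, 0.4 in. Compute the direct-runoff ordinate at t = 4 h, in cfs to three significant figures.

Q ≈ 3.40 cfs

By discrete convolution, Q_j = Σ (P_i / 1 in) · U_{j−i}.
At t = 4 h (j=2): Q = (0.2/1)·9 + (0.4/1)·4 = 3.40 cfs.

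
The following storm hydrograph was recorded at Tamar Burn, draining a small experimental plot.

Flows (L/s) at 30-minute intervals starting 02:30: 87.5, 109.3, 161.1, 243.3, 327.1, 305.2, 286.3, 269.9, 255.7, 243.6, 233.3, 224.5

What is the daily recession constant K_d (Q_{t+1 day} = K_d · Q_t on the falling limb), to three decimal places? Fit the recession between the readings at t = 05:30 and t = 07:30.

Between t = 05:30 and t = 07:30 the flow falls from 286.3 to 233.3 L/s over 4×0.5 h = 2 h.
Per-interval ratio K = (233.3/286.3)^(1/4) = 0.9501; K_d = K^(24/0.5) = 0.086.

K_d ≈ 0.086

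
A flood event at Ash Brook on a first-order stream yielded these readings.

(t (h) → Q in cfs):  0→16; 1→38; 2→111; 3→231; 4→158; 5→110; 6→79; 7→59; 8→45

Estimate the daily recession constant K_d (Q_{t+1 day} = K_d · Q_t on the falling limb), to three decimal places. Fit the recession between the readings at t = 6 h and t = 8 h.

K_d ≈ 0.001

Between t = 6 h and t = 8 h the flow falls from 79 to 45 cfs over 2×1 h = 2 h.
Per-interval ratio K = (45/79)^(1/2) = 0.7547; K_d = K^(24/1) = 0.001.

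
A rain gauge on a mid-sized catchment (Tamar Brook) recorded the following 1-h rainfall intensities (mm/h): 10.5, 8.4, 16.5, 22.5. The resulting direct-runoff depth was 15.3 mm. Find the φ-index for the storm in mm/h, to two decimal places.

Only the 2 blocks with intensity above φ contribute runoff: 16.5, 22.5 mm/h.
Σ(I−φ)·Δt = d  ⇒  (16.5+22.5 − 2φ)·1 = 15.3
φ = (39.00 − 15.3/1) / 2 = 11.85 mm/h.

φ ≈ 11.85 mm/h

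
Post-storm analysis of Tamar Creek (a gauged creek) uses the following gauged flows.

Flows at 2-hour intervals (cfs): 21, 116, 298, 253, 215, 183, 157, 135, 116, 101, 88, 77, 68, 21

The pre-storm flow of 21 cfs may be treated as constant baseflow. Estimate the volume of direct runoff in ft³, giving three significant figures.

Direct-runoff ordinates (Q − Q_b): 0.0, 95.0, 277.0, 232.0, 194.0, 162.0, 136.0, 114.0, 95.0, 80.0, 67.0, 56.0, 47.0, 0.0 cfs.
ΣQ_DR = 1555 cfs.
With Δt = 2 h = 7200 s, V = ΣQ_DR · Δt = 1555 × 7200 = 1.12 × 10^7 ft³.

V ≈ 1.12 × 10^7 ft³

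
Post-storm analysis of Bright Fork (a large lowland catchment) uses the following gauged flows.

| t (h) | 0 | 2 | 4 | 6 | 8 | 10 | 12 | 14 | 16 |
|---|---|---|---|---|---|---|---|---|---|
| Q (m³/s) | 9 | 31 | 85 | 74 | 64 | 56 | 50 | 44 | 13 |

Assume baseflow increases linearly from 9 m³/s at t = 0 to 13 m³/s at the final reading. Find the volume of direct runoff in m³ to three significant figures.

V ≈ 2.35 × 10^6 m³

Direct-runoff ordinates (Q − Q_b): 0.00, 21.50, 75.00, 63.50, 53.00, 44.50, 38.00, 31.50, 0.00 m³/s.
ΣQ_DR = 327.0 m³/s.
With Δt = 2 h = 7200 s, V = ΣQ_DR · Δt = 327.0 × 7200 = 2.35 × 10^6 m³.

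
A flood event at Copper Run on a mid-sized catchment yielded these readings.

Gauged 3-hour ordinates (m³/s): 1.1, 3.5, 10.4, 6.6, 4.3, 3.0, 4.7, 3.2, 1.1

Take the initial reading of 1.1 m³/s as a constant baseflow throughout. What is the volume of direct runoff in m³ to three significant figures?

V ≈ 3.02 × 10^5 m³

Direct-runoff ordinates (Q − Q_b): 0.0, 2.4, 9.3, 5.5, 3.2, 1.9, 3.6, 2.1, 0.0 m³/s.
ΣQ_DR = 28.00 m³/s.
With Δt = 3 h = 10800 s, V = ΣQ_DR · Δt = 28.00 × 10800 = 3.02 × 10^5 m³.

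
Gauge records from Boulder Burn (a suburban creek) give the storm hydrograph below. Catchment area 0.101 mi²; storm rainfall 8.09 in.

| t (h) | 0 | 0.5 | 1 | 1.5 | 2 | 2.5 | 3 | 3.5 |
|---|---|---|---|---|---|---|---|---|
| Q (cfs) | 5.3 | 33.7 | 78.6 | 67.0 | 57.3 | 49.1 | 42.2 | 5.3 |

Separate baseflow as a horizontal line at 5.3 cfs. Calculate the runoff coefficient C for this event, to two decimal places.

C ≈ 0.28

ΣQ_DR = 296.1 cfs; V = ΣQ_DR·Δt = 5.330 × 10^5 ft³.
Runoff depth d = V / A = 2.271 in.
C = d / P = 2.271 / 8.09 = 0.28.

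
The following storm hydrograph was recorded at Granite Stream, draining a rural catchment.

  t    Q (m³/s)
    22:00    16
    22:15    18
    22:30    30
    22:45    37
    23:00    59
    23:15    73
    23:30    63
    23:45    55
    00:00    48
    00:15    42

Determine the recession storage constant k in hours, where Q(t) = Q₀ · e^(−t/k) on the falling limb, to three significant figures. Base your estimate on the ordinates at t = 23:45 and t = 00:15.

On the falling limb, Q drops from 55 to 42 m³/s between t = 23:45 and t = 00:15 (Δt = 0.5 h).
k = −Δt / ln(Q₂/Q₁) = −0.5 / ln(42/55) = 1.85 h.

k ≈ 1.85 h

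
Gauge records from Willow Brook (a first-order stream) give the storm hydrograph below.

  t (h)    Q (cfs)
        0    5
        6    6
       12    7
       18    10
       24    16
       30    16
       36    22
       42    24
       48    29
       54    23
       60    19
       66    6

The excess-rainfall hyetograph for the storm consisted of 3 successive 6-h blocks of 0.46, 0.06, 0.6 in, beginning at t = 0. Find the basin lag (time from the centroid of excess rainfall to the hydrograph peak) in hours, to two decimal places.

Centroid of excess rainfall: t_c = Σ P_i·t̄_i / ΣP_i = 9.7500 h (block centres at 3, 9, 15 h).
Hydrograph peak occurs at t = 48 h, so basin lag t_L = 48 − 9.7500 = 38.25 h.

t_L ≈ 38.25 h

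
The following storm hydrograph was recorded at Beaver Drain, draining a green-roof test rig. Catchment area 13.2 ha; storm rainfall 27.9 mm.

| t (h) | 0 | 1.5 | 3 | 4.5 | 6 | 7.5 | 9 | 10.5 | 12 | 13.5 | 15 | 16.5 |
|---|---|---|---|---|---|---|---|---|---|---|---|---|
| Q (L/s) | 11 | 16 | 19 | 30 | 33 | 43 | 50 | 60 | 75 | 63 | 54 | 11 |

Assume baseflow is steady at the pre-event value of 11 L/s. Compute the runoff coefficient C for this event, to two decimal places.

C ≈ 0.49

ΣQ_DR = 333.0 L/s; V = ΣQ_DR·Δt = 1.798 × 10^6 L.
Runoff depth d = V / A = 13.62 mm.
C = d / P = 13.62 / 27.9 = 0.49.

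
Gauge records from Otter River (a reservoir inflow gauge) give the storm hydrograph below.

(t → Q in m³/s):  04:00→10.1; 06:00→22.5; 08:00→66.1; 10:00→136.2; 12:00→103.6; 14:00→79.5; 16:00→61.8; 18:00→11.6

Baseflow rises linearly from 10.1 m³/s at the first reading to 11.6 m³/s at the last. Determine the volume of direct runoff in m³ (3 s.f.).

Direct-runoff ordinates (Q − Q_b): 0.00, 12.19, 55.57, 125.46, 92.64, 68.33, 50.41, 0.00 m³/s.
ΣQ_DR = 404.6 m³/s.
With Δt = 2 h = 7200 s, V = ΣQ_DR · Δt = 404.6 × 7200 = 2.91 × 10^6 m³.

V ≈ 2.91 × 10^6 m³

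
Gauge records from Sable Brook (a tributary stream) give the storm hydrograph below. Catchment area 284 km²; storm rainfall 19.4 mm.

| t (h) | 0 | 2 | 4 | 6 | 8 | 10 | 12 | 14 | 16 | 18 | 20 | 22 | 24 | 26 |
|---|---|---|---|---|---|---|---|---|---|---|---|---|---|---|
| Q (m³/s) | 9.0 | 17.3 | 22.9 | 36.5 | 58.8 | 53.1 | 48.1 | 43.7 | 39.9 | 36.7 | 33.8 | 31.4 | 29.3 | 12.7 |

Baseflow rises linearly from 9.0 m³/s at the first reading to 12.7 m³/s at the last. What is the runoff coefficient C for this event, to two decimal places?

ΣQ_DR = 321.3 m³/s; V = ΣQ_DR·Δt = 2.313 × 10^6 m³.
Runoff depth d = V / A = 8.146 mm.
C = d / P = 8.146 / 19.4 = 0.42.

C ≈ 0.42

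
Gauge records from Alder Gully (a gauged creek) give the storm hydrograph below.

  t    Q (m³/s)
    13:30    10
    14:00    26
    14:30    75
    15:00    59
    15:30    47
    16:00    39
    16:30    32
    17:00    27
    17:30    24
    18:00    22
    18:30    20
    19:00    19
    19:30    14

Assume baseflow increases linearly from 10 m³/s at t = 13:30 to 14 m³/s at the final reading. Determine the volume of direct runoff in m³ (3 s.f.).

Direct-runoff ordinates (Q − Q_b): 0.00, 15.67, 64.33, 48.00, 35.67, 27.33, 20.00, 14.67, 11.33, 9.00, 6.67, 5.33, 0.00 m³/s.
ΣQ_DR = 258.0 m³/s.
With Δt = 0.5 h = 1800 s, V = ΣQ_DR · Δt = 258.0 × 1800 = 4.64 × 10^5 m³.

V ≈ 4.64 × 10^5 m³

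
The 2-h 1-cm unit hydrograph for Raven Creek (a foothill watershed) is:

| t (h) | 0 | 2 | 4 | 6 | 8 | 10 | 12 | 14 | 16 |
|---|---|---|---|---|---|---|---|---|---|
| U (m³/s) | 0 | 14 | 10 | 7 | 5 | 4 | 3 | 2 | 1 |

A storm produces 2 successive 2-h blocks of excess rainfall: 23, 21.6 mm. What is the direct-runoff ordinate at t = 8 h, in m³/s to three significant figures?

By discrete convolution, Q_j = Σ (P_i / 10 mm) · U_{j−i}.
At t = 8 h (j=4): Q = (23/10)·5 + (21.6/10)·7 = 26.6 m³/s.

Q ≈ 26.6 m³/s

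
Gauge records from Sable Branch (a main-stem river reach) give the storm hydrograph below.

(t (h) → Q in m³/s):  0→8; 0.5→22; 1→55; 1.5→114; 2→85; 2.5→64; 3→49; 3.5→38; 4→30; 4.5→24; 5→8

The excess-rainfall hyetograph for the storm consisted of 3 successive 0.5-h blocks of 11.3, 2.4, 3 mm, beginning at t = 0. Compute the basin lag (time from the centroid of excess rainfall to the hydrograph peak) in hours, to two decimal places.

t_L ≈ 1.00 h

Centroid of excess rainfall: t_c = Σ P_i·t̄_i / ΣP_i = 0.5015 h (block centres at 0.25, 0.75, 1.25 h).
Hydrograph peak occurs at t = 1.5 h, so basin lag t_L = 1.5 − 0.5015 = 1.00 h.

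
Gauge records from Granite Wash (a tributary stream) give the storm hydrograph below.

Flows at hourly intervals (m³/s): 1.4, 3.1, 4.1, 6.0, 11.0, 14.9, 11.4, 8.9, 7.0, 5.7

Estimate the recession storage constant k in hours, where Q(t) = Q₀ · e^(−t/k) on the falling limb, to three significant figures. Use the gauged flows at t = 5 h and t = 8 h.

On the falling limb, Q drops from 14.9 to 7.0 m³/s between t = 5 h and t = 8 h (Δt = 3 h).
k = −Δt / ln(Q₂/Q₁) = −3 / ln(7.0/14.9) = 3.97 h.

k ≈ 3.97 h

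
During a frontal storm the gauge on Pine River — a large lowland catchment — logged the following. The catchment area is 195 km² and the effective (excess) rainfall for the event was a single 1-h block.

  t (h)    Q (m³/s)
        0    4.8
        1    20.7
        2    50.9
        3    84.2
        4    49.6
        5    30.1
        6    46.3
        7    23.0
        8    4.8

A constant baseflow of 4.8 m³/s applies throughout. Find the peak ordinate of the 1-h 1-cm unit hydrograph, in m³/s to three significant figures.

U_p ≈ 159 m³/s

Direct runoff: 0.0, 15.9, 46.1, 79.4, 44.8, 25.3, 41.5, 18.2, 0.0 m³/s; ΣQ_DR = 271.2 m³/s, peak = 79.4 m³/s.
Runoff depth d = ΣQ_DR·Δt / A = 271.2 × 3600 / (195 km²) = 5.007 mm.
The 1-cm UH is the DRH scaled by (10 mm)/d, so U_p = 79.4 × 10/5.007 = 159 m³/s.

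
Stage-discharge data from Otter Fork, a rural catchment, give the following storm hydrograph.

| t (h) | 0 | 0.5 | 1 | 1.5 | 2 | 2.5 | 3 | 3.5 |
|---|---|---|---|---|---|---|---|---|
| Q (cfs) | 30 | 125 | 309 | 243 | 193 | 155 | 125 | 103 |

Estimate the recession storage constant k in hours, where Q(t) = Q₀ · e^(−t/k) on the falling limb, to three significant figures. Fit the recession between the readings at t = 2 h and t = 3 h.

On the falling limb, Q drops from 193 to 125 cfs between t = 2 h and t = 3 h (Δt = 1 h).
k = −Δt / ln(Q₂/Q₁) = −1 / ln(125/193) = 2.30 h.

k ≈ 2.30 h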